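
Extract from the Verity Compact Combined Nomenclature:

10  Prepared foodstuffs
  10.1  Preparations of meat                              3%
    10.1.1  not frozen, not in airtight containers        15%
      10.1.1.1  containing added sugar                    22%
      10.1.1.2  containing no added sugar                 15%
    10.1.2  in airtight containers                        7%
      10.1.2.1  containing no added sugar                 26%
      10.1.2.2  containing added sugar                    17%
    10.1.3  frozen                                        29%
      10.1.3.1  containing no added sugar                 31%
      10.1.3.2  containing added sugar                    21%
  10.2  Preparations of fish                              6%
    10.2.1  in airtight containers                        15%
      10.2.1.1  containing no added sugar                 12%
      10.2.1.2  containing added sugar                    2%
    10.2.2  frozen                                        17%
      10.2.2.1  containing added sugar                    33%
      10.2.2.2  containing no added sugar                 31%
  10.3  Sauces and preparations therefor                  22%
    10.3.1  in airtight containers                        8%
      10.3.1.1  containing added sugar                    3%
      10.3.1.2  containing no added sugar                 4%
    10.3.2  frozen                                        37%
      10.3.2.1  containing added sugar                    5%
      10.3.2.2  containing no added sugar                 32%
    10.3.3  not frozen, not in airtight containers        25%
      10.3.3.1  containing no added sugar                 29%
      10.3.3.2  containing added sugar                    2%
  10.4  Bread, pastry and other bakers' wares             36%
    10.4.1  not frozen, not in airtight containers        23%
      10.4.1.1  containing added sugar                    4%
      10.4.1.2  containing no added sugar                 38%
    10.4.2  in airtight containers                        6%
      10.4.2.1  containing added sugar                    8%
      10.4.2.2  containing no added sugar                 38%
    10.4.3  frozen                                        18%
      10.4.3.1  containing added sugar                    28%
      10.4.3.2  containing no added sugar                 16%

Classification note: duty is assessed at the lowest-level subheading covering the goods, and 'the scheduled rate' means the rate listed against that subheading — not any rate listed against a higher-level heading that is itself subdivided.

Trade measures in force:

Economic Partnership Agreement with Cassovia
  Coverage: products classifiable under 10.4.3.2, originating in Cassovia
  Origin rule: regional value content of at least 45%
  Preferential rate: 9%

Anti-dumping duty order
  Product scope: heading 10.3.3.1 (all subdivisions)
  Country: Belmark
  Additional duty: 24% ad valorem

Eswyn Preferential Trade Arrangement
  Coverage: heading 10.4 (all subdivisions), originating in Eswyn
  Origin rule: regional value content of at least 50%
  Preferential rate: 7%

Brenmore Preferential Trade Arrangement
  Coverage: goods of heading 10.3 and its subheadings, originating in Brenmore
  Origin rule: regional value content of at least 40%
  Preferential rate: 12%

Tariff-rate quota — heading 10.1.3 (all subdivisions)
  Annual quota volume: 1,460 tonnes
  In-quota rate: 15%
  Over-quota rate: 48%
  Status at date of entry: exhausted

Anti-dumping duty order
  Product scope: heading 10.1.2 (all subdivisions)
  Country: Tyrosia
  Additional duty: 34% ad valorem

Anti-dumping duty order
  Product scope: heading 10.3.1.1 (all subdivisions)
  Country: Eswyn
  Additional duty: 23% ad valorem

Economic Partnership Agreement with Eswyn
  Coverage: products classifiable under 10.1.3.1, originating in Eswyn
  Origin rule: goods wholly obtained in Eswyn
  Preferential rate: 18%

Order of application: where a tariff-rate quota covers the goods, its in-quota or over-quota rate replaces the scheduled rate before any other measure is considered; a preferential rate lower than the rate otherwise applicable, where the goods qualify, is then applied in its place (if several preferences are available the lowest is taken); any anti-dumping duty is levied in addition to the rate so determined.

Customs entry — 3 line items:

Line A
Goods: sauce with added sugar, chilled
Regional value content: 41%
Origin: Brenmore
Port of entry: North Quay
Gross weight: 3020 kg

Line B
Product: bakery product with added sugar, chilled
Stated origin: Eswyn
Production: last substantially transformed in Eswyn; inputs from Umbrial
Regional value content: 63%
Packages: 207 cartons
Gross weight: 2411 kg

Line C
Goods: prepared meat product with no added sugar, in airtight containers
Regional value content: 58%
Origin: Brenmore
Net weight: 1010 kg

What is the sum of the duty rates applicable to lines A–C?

Line A: sauce → 10.3; chilled → 10.3.3; with added sugar → 10.3.3.2. Scheduled 2%. Brenmore agreement on 10.3: RVC ≥ 40% → 12% available; preference 12% not lower than 2% → no reduction. → 2%.
Line B: bakery product → 10.4; chilled → 10.4.1; with added sugar → 10.4.1.1. Scheduled 4%. Eswyn agreement on 10.4: RVC ≥ 50% → 7% available; Eswyn agreement on 10.1.3.1: 10.4.1.1 not covered; preference 7% not lower than 4% → no reduction. → 4%.
Line C: prepared meat product → 10.1; in airtight containers → 10.1.2; with no added sugar → 10.1.2.1. Scheduled 26%. Brenmore agreement on 10.3: 10.1.2.1 not covered. → 26%.
Sum: 2% + 4% + 26% = 32%.

32%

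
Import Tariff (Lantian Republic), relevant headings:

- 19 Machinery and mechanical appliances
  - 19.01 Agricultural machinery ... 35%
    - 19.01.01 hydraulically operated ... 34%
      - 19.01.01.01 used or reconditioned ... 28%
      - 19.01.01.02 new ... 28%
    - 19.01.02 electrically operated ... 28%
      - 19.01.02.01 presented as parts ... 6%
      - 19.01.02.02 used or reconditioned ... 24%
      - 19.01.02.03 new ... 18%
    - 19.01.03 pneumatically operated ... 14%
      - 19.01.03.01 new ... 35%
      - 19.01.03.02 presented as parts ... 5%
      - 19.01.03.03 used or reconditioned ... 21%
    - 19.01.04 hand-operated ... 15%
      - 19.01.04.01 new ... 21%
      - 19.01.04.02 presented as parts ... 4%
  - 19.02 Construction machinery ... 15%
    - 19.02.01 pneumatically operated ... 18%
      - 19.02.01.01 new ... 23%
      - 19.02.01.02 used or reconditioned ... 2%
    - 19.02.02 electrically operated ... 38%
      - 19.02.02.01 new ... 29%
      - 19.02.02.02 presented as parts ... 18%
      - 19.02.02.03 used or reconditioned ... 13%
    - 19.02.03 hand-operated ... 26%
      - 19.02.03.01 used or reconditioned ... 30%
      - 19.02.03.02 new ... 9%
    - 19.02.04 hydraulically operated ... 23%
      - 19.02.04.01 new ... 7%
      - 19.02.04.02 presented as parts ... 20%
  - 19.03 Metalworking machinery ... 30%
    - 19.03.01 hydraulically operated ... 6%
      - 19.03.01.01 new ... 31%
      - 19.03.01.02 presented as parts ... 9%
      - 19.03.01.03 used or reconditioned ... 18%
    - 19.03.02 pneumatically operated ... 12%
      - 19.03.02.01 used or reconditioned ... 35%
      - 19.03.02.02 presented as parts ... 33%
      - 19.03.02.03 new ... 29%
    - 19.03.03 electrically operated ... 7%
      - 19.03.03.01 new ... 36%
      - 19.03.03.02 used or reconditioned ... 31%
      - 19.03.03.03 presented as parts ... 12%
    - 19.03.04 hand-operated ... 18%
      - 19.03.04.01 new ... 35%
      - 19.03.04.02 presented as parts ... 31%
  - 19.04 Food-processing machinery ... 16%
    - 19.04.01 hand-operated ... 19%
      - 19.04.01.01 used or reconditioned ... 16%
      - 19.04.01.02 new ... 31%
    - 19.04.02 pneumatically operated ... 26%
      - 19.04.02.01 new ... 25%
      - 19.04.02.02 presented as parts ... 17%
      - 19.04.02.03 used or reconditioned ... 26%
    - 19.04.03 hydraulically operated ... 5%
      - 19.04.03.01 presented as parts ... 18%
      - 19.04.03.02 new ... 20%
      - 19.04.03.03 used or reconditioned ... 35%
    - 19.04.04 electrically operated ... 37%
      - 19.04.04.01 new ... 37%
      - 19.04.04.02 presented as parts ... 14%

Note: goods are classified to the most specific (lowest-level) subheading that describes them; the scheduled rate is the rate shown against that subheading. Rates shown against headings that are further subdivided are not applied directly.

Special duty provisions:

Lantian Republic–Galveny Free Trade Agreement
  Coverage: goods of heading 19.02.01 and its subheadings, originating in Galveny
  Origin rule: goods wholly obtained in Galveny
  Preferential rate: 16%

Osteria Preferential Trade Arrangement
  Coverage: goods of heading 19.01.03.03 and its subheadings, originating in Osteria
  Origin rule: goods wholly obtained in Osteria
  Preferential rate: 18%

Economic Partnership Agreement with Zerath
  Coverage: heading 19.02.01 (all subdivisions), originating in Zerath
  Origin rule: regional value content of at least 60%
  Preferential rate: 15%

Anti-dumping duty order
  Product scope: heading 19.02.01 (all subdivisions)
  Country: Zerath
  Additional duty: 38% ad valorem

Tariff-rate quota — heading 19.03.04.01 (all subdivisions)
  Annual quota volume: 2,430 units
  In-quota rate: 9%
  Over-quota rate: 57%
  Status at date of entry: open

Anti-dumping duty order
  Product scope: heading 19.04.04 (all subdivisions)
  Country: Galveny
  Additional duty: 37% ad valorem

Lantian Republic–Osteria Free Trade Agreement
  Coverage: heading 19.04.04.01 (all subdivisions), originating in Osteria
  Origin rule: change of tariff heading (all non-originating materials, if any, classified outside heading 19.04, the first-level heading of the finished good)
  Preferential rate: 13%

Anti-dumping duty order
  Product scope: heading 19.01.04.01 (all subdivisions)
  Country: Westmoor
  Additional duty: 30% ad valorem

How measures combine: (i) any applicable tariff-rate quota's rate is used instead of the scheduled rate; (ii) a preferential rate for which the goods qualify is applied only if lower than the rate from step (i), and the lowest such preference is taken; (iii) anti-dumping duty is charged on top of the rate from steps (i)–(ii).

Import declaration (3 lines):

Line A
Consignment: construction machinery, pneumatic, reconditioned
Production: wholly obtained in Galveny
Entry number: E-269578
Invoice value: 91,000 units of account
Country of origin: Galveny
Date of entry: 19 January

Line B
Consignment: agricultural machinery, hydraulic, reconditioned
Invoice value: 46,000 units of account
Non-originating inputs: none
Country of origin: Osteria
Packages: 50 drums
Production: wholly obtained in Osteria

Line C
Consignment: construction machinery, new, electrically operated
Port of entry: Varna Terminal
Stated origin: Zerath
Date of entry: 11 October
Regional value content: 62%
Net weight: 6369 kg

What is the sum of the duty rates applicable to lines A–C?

59%

Line A: construction → 19.02; pneumatic → 19.02.01; reconditioned → 19.02.01.02. Scheduled 2%. Galveny agreement on 19.02.01: wholly obtained → 16% available; preference 16% not lower than 2% → no reduction. → 2%.
Line B: agricultural → 19.01; hydraulic → 19.01.01; reconditioned → 19.01.01.01. Scheduled 28%. Osteria agreement on 19.01.03.03: 19.01.01.01 not covered; Osteria agreement on 19.04.04.01: 19.01.01.01 not covered. → 28%.
Line C: construction → 19.02; electrically operated → 19.02.02; new → 19.02.02.01. Scheduled 29%. Zerath agreement on 19.02.01: 19.02.02.01 not covered. → 29%.
Sum: 2% + 28% + 29% = 59%.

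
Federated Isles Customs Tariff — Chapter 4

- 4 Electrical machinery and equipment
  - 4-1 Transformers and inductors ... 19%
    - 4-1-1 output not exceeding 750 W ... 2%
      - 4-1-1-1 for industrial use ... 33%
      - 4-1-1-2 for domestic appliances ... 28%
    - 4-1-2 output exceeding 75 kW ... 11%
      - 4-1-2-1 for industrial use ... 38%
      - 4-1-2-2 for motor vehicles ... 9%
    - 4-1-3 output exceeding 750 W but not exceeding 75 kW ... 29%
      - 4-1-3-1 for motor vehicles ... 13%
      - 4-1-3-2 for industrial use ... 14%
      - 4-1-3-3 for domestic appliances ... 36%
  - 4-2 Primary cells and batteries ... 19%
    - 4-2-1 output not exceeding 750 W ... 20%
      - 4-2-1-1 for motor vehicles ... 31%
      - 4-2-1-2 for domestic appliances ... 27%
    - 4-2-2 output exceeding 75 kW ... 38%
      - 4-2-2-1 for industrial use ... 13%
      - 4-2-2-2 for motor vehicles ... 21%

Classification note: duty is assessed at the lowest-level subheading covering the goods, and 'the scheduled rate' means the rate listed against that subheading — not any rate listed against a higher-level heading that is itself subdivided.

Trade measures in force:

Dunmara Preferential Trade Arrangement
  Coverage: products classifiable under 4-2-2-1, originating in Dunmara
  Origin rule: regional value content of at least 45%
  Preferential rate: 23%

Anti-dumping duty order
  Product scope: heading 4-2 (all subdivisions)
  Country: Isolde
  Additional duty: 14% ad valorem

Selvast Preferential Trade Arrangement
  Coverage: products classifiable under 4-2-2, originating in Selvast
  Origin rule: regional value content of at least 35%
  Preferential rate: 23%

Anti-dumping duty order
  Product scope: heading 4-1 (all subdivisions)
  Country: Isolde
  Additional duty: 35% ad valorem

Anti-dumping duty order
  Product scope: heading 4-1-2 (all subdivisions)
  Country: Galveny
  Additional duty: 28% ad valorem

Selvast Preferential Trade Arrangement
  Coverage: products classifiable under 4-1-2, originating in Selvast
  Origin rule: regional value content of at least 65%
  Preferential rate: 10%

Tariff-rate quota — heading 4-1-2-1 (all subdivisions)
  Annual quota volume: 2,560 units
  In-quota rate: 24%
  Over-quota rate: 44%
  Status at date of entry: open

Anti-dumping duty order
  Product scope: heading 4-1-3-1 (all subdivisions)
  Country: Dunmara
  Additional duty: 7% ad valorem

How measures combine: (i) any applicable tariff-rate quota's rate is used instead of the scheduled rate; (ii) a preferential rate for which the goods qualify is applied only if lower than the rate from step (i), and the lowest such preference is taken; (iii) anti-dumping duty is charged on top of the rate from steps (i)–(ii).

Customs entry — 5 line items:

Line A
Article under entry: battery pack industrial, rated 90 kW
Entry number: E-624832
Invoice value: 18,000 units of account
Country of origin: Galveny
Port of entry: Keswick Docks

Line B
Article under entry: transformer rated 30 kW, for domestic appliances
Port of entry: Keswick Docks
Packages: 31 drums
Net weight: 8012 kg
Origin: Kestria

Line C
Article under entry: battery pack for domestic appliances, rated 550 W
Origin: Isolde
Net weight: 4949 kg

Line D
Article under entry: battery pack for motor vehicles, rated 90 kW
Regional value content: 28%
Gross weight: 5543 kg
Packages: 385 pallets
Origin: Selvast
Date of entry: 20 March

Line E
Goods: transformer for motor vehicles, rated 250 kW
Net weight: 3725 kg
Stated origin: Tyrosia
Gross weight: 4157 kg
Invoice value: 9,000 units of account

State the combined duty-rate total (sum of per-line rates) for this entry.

Line A: battery pack → 4-2; rated 90 kW → 4-2-2; industrial → 4-2-2-1. Scheduled 13%. No special measure applies. → 13%.
Line B: transformer → 4-1; rated 30 kW → 4-1-3; for domestic appliances → 4-1-3-3. Scheduled 36%. No special measure applies. → 36%.
Line C: battery pack → 4-2; rated 550 W → 4-2-1; for domestic appliances → 4-2-1-2. Scheduled 27%. anti-dumping (Isolde, 4-2): +14%; total 27% + 14% = 41%. → 41%.
Line D: battery pack → 4-2; rated 90 kW → 4-2-2; for motor vehicles → 4-2-2-2. Scheduled 21%. Selvast agreement on 4-2-2: RVC < 35%; Selvast agreement on 4-1-2: 4-2-2-2 not covered. → 21%.
Line E: transformer → 4-1; rated 250 kW → 4-1-2; for motor vehicles → 4-1-2-2. Scheduled 9%. No special measure applies. → 9%.
Sum: 13% + 36% + 41% + 21% + 9% = 120%.

120%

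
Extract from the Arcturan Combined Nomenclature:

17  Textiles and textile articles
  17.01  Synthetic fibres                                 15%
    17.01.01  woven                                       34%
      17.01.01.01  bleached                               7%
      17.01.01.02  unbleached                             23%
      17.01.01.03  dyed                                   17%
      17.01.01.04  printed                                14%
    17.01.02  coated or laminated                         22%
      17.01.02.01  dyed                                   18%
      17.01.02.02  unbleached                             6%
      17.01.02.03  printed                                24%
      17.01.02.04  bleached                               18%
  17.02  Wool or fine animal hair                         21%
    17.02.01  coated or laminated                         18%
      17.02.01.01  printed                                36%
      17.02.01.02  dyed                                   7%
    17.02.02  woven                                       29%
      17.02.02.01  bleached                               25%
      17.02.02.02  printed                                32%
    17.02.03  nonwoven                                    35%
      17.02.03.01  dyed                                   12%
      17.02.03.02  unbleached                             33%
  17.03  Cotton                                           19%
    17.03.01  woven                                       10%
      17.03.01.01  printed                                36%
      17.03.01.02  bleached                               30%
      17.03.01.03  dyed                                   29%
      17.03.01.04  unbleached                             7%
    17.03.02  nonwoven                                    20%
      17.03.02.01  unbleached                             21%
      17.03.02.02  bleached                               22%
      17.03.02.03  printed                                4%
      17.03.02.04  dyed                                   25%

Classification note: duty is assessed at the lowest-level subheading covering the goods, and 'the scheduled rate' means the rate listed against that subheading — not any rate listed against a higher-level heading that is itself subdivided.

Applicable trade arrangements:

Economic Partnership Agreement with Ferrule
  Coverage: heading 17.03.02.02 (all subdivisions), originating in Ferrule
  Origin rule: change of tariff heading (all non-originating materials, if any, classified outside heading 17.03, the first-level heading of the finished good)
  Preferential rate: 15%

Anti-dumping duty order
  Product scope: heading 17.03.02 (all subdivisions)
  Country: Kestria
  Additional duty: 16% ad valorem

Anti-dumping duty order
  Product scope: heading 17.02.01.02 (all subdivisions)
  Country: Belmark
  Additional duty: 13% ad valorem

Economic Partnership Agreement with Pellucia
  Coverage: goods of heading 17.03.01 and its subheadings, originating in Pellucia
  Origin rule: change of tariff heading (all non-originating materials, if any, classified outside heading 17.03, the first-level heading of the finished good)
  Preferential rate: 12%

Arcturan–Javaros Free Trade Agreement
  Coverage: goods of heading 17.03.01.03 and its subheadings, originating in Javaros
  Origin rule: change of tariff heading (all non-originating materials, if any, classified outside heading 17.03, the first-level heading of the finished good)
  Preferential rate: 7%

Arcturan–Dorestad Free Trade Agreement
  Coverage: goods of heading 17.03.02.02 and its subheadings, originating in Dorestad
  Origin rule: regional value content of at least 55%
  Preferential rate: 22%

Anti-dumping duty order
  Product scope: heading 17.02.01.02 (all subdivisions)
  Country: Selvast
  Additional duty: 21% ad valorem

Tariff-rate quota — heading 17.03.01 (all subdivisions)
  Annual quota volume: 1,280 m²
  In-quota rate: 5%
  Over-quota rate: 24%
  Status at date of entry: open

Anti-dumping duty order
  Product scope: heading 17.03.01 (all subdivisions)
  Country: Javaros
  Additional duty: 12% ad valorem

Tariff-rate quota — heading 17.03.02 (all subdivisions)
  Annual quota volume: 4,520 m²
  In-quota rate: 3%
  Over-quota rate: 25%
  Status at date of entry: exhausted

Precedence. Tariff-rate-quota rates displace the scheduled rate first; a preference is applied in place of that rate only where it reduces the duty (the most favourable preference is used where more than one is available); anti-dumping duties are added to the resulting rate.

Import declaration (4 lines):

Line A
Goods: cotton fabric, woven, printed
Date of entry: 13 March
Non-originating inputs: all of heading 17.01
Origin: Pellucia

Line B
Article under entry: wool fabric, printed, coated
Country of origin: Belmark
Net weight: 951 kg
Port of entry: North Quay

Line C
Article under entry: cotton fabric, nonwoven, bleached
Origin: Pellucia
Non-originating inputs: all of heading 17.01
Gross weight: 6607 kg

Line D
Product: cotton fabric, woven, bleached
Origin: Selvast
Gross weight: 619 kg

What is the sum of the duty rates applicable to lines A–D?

Line A: cotton → 17.03; woven → 17.03.01; printed → 17.03.01.01. Scheduled 36%. quota on 17.03.01 open → in-quota 5%; Pellucia agreement on 17.03.01: CTH met → 12% available; preference 12% not lower than 5% → no reduction. → 5%.
Line B: wool → 17.02; coated → 17.02.01; printed → 17.02.01.01. Scheduled 36%. No special measure applies. → 36%.
Line C: cotton → 17.03; nonwoven → 17.03.02; bleached → 17.03.02.02. Scheduled 22%. quota on 17.03.02 exhausted → over-quota 25%; Pellucia agreement on 17.03.01: 17.03.02.02 not covered. → 25%.
Line D: cotton → 17.03; woven → 17.03.01; bleached → 17.03.01.02. Scheduled 30%. quota on 17.03.01 open → in-quota 5%. → 5%.
Sum: 5% + 36% + 25% + 5% = 71%.

71%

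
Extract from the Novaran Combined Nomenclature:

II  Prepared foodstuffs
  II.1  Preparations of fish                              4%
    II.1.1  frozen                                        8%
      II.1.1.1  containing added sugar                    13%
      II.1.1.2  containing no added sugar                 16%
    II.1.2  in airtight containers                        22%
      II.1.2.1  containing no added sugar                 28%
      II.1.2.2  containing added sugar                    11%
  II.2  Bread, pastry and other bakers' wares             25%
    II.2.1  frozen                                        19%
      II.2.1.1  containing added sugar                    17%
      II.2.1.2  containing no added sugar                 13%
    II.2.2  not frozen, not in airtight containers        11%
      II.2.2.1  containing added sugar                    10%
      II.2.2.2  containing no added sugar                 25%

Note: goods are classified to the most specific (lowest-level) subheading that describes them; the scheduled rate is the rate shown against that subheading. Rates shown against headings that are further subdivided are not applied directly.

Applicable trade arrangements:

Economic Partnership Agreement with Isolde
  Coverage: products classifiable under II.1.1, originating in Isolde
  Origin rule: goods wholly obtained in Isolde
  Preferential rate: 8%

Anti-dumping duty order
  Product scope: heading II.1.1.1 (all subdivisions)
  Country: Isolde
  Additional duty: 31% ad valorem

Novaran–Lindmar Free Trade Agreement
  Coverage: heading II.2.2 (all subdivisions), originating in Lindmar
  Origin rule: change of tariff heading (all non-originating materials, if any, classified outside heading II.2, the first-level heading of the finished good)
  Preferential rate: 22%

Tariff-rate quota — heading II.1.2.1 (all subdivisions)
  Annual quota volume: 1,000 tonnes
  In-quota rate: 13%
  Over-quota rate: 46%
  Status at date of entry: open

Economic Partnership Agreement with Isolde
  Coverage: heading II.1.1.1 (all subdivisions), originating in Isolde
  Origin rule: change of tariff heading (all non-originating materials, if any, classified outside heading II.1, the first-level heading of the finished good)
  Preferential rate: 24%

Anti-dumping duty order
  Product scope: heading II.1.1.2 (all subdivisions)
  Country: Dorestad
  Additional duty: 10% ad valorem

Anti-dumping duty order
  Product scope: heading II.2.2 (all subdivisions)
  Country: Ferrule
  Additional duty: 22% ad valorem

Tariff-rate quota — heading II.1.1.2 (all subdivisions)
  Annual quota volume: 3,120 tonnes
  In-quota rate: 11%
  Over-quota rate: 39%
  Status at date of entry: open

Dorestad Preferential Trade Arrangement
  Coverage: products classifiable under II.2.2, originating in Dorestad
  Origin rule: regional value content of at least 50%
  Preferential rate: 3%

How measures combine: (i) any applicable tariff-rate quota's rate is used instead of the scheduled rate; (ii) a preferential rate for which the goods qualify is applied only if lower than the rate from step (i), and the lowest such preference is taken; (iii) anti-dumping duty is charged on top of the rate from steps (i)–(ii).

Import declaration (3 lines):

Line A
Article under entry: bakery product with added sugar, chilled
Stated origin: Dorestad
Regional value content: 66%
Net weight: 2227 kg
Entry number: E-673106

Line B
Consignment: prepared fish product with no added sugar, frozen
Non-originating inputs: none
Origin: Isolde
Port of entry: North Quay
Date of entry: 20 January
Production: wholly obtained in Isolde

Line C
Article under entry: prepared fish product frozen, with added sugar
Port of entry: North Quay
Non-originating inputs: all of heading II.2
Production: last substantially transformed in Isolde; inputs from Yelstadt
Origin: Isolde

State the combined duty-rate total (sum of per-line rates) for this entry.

55%

Line A: bakery product → II.2; chilled → II.2.2; with added sugar → II.2.2.1. Scheduled 10%. Dorestad agreement on II.2.2: RVC ≥ 50% → 3% available; preferential 3%. → 3%.
Line B: prepared fish product → II.1; frozen → II.1.1; with no added sugar → II.1.1.2. Scheduled 16%. quota on II.1.1.2 open → in-quota 11%; Isolde agreement on II.1.1: wholly obtained → 8% available; Isolde agreement on II.1.1.1: II.1.1.2 not covered; preferential 8%. → 8%.
Line C: prepared fish product → II.1; frozen → II.1.1; with added sugar → II.1.1.1. Scheduled 13%. Isolde agreement on II.1.1: not wholly obtained; Isolde agreement on II.1.1.1: CTH met → 24% available; preference 24% not lower than 13% → no reduction; anti-dumping (Isolde, II.1.1.1): +31%; total 13% + 31% = 44%. → 44%.
Sum: 3% + 8% + 44% = 55%.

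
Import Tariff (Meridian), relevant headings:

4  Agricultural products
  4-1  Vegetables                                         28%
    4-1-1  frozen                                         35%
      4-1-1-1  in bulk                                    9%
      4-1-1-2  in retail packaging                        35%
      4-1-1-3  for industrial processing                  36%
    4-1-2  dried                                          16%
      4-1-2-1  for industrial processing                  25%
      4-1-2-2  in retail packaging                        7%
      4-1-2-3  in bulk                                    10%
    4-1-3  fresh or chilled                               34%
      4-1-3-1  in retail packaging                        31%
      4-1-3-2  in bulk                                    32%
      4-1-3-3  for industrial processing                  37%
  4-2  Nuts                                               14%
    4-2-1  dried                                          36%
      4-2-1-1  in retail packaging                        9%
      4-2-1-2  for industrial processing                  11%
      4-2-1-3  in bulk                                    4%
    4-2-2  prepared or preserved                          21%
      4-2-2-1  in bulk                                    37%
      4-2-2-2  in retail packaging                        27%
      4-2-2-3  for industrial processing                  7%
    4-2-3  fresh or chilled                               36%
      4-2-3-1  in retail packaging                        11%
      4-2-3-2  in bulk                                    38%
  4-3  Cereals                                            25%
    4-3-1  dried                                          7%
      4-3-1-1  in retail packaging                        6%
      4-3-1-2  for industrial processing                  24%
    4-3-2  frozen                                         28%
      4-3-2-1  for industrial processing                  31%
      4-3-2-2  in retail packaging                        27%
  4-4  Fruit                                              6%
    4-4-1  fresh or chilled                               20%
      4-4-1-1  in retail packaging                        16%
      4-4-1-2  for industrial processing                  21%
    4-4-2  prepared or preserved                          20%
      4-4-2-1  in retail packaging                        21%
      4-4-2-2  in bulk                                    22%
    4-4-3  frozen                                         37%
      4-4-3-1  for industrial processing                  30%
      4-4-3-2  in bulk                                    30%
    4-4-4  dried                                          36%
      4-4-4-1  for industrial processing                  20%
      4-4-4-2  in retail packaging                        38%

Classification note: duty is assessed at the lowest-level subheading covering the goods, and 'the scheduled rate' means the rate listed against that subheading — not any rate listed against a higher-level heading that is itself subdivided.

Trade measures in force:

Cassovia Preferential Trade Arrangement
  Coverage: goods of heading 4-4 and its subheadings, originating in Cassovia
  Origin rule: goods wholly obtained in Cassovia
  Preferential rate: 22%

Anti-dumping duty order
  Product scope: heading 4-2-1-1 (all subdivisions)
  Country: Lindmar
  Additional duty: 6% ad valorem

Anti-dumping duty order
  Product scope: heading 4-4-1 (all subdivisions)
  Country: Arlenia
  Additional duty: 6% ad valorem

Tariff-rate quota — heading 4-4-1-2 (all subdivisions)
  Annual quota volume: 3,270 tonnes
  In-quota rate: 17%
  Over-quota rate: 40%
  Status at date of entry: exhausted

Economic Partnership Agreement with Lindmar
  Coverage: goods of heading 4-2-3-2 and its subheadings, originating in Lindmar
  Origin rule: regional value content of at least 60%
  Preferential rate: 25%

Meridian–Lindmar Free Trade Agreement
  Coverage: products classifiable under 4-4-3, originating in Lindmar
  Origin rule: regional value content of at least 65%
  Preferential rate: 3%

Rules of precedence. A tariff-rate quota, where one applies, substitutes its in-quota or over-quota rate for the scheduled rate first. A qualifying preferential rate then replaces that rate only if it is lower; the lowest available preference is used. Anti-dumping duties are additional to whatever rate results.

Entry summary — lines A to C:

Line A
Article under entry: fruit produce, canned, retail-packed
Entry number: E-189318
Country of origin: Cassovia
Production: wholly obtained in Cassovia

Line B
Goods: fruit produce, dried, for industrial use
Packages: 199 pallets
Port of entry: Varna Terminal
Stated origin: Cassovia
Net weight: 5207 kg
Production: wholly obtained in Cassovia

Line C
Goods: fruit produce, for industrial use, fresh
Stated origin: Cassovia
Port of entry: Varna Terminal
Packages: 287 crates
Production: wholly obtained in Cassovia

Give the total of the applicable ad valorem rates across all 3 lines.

63%

Line A: fruit → 4-4; canned → 4-4-2; retail-packed → 4-4-2-1. Scheduled 21%. Cassovia agreement on 4-4: wholly obtained → 22% available; preference 22% not lower than 21% → no reduction. → 21%.
Line B: fruit → 4-4; dried → 4-4-4; for industrial use → 4-4-4-1. Scheduled 20%. Cassovia agreement on 4-4: wholly obtained → 22% available; preference 22% not lower than 20% → no reduction. → 20%.
Line C: fruit → 4-4; fresh → 4-4-1; for industrial use → 4-4-1-2. Scheduled 21%. quota on 4-4-1-2 exhausted → over-quota 40%; Cassovia agreement on 4-4: wholly obtained → 22% available; preferential 22%. → 22%.
Sum: 21% + 20% + 22% = 63%.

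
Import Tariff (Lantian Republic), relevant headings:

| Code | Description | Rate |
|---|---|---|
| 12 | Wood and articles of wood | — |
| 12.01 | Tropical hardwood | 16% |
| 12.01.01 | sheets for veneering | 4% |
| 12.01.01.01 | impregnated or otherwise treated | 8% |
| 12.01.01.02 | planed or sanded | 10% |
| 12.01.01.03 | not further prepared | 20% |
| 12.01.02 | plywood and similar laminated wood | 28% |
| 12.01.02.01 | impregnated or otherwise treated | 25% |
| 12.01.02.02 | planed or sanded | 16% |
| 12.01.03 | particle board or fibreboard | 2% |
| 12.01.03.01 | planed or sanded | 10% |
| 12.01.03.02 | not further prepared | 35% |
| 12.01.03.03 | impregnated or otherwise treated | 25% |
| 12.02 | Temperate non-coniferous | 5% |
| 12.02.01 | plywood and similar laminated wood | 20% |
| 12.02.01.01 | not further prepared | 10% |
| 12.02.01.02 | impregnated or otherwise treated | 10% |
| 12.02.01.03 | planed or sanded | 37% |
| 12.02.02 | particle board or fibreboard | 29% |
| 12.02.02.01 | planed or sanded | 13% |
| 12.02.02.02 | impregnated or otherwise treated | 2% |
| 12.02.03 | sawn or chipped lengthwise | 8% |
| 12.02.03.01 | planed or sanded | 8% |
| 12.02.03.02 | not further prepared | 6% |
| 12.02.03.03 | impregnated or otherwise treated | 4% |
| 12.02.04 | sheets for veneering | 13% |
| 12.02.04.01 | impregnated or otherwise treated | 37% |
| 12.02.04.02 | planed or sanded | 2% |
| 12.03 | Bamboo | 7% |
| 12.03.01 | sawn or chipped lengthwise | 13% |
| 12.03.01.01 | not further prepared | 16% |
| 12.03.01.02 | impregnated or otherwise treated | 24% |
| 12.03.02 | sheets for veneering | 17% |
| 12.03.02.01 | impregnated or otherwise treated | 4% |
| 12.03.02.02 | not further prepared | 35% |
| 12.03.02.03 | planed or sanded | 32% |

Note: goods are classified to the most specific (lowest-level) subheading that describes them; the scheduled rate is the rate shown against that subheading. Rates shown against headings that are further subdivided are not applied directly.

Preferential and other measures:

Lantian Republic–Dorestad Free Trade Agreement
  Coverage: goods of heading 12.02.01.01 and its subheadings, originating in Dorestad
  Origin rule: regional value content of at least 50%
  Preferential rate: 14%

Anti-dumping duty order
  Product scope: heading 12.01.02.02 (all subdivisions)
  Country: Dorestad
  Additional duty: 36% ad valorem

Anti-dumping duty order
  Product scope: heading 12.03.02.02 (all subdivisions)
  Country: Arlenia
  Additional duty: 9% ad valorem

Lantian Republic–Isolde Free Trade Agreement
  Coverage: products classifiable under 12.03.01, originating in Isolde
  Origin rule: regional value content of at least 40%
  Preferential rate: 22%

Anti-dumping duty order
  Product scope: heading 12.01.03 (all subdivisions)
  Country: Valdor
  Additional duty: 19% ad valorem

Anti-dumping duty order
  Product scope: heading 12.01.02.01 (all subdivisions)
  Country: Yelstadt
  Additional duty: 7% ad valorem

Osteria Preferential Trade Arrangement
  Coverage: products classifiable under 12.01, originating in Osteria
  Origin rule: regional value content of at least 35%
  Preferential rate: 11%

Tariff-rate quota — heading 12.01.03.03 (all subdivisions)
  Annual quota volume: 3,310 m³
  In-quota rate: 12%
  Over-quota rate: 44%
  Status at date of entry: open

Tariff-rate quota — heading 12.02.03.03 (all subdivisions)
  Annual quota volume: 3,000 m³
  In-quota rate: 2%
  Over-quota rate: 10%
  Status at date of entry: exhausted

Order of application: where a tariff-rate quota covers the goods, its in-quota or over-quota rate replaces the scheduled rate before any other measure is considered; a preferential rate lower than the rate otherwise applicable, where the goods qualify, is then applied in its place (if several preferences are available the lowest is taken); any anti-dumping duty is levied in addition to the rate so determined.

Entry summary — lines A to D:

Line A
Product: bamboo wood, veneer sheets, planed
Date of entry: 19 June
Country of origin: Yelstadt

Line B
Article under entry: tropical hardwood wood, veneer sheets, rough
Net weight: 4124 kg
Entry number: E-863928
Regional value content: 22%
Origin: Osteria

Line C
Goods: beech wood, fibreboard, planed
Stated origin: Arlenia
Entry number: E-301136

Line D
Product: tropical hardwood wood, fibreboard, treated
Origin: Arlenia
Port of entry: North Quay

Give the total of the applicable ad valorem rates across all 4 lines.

Line A: bamboo → 12.03; veneer sheets → 12.03.02; planed → 12.03.02.03. Scheduled 32%. No special measure applies. → 32%.
Line B: tropical hardwood → 12.01; veneer sheets → 12.01.01; rough → 12.01.01.03. Scheduled 20%. Osteria agreement on 12.01: RVC < 35%. → 20%.
Line C: beech → 12.02; fibreboard → 12.02.02; planed → 12.02.02.01. Scheduled 13%. No special measure applies. → 13%.
Line D: tropical hardwood → 12.01; fibreboard → 12.01.03; treated → 12.01.03.03. Scheduled 25%. quota on 12.01.03.03 open → in-quota 12%. → 12%.
Sum: 32% + 20% + 13% + 12% = 77%.

77%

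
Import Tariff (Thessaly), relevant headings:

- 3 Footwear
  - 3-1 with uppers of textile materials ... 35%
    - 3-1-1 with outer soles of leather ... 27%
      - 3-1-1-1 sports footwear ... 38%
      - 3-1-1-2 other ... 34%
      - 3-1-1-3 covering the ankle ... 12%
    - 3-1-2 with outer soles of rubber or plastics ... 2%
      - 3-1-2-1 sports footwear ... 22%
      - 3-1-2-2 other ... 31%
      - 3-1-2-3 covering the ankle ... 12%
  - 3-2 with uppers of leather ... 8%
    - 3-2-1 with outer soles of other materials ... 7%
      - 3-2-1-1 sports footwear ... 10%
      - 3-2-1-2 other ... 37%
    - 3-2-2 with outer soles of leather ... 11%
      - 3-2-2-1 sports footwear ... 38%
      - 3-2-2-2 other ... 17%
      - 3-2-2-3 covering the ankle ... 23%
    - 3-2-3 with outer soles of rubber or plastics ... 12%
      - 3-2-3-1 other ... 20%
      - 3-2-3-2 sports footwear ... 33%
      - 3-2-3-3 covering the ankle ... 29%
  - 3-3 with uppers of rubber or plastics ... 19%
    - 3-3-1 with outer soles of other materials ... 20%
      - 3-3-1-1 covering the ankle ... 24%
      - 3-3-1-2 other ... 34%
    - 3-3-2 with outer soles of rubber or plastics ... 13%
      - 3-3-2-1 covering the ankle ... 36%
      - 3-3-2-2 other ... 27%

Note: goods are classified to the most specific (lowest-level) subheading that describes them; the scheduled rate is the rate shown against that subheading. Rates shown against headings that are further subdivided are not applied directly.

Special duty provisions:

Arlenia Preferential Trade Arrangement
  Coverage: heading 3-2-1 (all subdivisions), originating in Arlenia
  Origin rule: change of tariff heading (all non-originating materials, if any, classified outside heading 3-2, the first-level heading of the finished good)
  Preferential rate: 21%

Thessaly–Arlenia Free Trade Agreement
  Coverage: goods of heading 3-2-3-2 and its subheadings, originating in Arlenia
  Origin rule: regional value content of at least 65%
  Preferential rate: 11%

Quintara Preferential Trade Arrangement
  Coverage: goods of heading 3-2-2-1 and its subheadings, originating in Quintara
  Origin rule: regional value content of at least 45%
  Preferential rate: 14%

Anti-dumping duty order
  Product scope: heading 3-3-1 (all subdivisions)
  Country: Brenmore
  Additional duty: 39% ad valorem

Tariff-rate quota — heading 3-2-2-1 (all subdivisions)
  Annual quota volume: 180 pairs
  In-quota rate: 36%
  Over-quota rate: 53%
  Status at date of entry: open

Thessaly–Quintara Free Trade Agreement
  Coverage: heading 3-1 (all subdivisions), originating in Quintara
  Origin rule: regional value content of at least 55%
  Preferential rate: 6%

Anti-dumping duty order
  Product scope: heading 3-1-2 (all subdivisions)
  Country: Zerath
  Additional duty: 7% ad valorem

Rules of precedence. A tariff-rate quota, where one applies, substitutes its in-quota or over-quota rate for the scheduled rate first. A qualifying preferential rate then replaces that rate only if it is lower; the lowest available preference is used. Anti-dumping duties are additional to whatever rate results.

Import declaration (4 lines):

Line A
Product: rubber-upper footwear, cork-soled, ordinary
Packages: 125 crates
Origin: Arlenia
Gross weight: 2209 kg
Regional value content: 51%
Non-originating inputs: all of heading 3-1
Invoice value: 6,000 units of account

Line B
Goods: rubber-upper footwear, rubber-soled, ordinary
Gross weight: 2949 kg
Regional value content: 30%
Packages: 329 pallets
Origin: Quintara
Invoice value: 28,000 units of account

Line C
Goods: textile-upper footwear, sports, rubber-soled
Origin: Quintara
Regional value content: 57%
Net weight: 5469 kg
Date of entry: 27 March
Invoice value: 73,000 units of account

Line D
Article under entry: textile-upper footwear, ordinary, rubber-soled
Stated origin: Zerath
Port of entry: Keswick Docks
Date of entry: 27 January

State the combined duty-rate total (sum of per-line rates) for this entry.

105%

Line A: rubber-upper → 3-3; cork-soled → 3-3-1; ordinary → 3-3-1-2. Scheduled 34%. Arlenia agreement on 3-2-1: 3-3-1-2 not covered; Arlenia agreement on 3-2-3-2: 3-3-1-2 not covered. → 34%.
Line B: rubber-upper → 3-3; rubber-soled → 3-3-2; ordinary → 3-3-2-2. Scheduled 27%. Quintara agreement on 3-2-2-1: 3-3-2-2 not covered; Quintara agreement on 3-1: 3-3-2-2 not covered. → 27%.
Line C: textile-upper → 3-1; rubber-soled → 3-1-2; sports → 3-1-2-1. Scheduled 22%. Quintara agreement on 3-2-2-1: 3-1-2-1 not covered; Quintara agreement on 3-1: RVC ≥ 55% → 6% available; preferential 6%. → 6%.
Line D: textile-upper → 3-1; rubber-soled → 3-1-2; ordinary → 3-1-2-2. Scheduled 31%. anti-dumping (Zerath, 3-1-2): +7%; total 31% + 7% = 38%. → 38%.
Sum: 34% + 27% + 6% + 38% = 105%.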